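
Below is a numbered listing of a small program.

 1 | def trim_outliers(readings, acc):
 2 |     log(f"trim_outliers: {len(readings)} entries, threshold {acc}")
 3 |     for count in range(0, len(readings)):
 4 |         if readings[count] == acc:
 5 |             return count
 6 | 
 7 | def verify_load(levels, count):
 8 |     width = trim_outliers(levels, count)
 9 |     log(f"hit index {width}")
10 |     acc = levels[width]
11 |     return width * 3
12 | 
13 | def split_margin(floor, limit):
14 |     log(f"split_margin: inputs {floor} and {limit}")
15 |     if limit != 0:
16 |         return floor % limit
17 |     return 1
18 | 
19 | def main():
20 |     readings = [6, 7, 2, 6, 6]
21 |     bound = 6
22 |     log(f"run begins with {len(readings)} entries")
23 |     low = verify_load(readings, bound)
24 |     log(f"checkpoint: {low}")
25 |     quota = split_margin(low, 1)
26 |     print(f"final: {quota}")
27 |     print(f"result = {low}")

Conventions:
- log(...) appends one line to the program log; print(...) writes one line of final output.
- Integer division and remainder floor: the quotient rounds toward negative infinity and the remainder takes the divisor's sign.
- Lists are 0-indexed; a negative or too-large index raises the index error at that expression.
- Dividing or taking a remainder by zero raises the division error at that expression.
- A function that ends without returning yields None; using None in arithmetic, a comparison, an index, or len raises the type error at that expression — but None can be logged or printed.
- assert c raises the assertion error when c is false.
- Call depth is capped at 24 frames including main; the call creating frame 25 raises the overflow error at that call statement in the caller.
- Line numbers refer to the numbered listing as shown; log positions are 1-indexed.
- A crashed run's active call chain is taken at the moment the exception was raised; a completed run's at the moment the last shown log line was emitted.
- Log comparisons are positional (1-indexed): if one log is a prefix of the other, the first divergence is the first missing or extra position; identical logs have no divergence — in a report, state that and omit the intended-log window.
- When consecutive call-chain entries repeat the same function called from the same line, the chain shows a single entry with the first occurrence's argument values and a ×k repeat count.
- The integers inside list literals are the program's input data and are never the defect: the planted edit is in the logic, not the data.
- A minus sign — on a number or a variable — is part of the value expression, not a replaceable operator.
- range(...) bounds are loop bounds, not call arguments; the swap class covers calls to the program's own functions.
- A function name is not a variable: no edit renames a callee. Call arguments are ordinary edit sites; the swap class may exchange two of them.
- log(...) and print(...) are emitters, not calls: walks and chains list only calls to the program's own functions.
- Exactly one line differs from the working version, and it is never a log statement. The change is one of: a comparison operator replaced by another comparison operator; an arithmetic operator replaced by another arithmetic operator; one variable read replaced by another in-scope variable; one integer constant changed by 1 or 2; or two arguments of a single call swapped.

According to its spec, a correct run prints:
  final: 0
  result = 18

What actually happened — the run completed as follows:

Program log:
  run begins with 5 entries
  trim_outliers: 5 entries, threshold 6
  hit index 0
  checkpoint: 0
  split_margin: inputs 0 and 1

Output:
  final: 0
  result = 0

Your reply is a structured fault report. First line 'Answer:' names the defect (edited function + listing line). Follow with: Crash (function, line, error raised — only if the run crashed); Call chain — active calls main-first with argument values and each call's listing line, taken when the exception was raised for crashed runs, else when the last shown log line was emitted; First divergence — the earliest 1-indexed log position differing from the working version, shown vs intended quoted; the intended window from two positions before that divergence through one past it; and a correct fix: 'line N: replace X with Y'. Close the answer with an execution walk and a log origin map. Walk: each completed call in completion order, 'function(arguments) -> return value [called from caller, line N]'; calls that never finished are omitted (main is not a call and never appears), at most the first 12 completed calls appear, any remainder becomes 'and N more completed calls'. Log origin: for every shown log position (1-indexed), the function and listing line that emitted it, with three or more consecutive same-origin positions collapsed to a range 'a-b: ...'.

Answer: the defect is in verify_load at line 11.
Core observation: Position 4 is the first bad log line: 'checkpoint: 0' should read 'checkpoint: 18'.
Call chain: main -> split_margin(0, 1) (called at line 25).
First divergence: position 4 — the shown line 'checkpoint: 0' should read 'checkpoint: 18'.
Intended log window:
  2: trim_outliers: 5 entries, threshold 6
  3: hit index 0
  4: checkpoint: 18
  5: split_margin: inputs 18 and 1
Execution walk:
  trim_outliers([6, 7, 2, 6, 6], 6) -> 0  [called from verify_load, line 8]
  verify_load([6, 7, 2, 6, 6], 6) -> 0  [called from main, line 23]
  split_margin(0, 1) -> 0  [called from main, line 25]
Log line origins:
  1: from main, line 22
  2: from trim_outliers, line 2
  3: from verify_load, line 9
  4: from main, line 24
  5: from split_margin, line 14
A correct fix: line 11: replace `width` with `acc`.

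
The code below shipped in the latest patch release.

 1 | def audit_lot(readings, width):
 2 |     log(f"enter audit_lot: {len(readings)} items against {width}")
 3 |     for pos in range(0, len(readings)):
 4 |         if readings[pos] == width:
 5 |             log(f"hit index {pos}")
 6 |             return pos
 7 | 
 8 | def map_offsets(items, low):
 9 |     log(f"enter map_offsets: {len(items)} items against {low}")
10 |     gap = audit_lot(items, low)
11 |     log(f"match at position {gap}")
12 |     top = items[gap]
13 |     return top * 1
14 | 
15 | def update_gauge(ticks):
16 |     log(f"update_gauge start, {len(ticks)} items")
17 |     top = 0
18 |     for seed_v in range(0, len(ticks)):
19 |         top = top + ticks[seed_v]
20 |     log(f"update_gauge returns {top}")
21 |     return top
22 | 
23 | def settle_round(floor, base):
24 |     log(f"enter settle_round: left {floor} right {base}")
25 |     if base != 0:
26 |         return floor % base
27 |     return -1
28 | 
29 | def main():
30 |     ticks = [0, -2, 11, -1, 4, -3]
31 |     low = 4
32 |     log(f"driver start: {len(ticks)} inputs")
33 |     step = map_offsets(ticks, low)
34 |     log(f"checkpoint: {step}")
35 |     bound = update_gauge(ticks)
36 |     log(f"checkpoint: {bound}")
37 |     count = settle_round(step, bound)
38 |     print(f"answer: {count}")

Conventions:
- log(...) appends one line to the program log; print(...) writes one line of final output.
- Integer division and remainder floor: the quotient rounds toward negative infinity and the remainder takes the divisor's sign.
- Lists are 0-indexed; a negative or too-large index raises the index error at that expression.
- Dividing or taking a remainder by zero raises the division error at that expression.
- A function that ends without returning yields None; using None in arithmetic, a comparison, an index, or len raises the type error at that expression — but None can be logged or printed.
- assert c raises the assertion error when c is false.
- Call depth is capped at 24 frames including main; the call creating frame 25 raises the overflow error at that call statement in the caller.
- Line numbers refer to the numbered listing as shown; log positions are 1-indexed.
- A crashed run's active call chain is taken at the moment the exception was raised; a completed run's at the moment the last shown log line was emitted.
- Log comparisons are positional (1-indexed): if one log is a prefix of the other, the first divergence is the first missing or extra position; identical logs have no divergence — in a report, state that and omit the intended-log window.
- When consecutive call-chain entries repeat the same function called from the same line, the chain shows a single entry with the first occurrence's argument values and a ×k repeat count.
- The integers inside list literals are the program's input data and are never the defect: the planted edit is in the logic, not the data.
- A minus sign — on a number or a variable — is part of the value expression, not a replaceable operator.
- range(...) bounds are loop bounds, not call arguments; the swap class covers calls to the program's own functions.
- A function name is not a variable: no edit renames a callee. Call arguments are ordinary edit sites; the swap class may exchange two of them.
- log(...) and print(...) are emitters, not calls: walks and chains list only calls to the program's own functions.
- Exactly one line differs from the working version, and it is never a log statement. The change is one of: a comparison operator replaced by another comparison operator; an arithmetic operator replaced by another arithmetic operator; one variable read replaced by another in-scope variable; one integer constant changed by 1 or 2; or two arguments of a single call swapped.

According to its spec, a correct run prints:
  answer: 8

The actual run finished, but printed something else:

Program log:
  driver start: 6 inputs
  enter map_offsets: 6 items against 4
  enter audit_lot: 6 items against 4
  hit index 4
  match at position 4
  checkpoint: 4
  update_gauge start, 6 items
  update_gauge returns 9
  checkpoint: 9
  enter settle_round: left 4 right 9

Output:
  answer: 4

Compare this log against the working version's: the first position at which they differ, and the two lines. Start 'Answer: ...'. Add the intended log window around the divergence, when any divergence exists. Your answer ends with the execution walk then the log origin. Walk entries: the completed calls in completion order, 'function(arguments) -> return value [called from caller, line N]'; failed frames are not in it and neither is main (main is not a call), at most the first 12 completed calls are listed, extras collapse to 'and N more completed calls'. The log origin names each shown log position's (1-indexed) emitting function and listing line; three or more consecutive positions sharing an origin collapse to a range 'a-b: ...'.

Answer: position 6 — shown 'checkpoint: 4', intended 'checkpoint: 8'.
Intended log window:
  4: hit index 4
  5: match at position 4
  6: checkpoint: 8
  7: update_gauge start, 6 items
Execution walk:
  audit_lot([0, -2, 11, -1, 4, -3], 4) -> 4  [called from map_offsets, line 10]
  map_offsets([0, -2, 11, -1, 4, -3], 4) -> 4  [called from main, line 33]
  update_gauge([0, -2, 11, -1, 4, -3]) -> 9  [called from main, line 35]
  settle_round(4, 9) -> 4  [called from main, line 37]
Origin of each log line:
  1: from main, line 32
  2: from map_offsets, line 9
  3: from audit_lot, line 2
  4: from audit_lot, line 5
  5: from map_offsets, line 11
  6: from main, line 34
  7: from update_gauge, line 16
  8: from update_gauge, line 20
  9: from main, line 36
  10: from settle_round, line 24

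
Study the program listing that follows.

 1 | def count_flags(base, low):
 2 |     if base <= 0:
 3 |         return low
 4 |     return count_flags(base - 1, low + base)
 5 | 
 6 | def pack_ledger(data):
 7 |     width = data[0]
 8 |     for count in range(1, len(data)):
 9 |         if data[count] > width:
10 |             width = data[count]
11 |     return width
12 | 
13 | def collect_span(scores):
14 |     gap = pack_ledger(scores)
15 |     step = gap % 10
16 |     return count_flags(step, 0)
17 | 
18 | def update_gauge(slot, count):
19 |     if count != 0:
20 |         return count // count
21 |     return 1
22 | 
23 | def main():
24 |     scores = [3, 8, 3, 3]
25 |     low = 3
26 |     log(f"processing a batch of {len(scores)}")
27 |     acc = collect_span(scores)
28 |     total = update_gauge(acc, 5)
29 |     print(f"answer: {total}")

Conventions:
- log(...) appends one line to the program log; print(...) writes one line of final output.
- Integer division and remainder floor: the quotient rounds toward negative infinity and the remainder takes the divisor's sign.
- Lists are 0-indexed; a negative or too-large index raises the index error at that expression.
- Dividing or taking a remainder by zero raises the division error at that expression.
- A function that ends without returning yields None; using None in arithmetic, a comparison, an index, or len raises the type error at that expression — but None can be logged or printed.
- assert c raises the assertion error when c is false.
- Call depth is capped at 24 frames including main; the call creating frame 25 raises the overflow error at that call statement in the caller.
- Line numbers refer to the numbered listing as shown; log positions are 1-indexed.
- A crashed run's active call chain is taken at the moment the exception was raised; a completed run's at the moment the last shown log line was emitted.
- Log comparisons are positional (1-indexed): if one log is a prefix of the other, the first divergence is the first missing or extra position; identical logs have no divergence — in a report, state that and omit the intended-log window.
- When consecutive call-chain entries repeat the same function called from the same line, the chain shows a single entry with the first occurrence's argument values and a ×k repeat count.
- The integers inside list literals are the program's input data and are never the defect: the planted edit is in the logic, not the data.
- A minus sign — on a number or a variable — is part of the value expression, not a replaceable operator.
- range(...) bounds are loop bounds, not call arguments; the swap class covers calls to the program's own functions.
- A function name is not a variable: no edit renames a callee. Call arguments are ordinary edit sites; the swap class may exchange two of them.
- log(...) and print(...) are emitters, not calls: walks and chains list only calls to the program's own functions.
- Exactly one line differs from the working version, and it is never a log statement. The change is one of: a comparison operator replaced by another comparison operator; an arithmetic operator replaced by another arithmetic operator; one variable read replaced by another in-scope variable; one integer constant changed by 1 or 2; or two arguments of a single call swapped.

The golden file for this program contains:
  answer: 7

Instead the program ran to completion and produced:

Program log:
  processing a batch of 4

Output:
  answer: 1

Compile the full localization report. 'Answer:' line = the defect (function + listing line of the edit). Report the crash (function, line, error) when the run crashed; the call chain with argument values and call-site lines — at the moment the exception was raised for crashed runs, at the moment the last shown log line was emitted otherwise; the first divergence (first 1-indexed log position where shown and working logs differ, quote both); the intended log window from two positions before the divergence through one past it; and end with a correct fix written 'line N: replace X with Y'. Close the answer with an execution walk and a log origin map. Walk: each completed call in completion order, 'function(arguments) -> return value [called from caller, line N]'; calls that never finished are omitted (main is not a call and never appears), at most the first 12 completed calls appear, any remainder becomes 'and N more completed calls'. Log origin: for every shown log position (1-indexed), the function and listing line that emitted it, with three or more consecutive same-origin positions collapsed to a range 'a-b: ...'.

Answer: the defect is in update_gauge at line 20.
The tell: The logs agree in full; only the final output differs.
Call chain: main.
First divergence: none (the log streams are identical).
Execution walk:
  pack_ledger([3, 8, 3, 3]) -> 8  [called from collect_span, line 14]
  count_flags(0, 36) -> 36  [called from count_flags, line 4]
  count_flags(1, 35) -> 36  [called from count_flags, line 4]
  count_flags(2, 33) -> 36  [called from count_flags, line 4]
  count_flags(3, 30) -> 36  [called from count_flags, line 4]
  count_flags(4, 26) -> 36  [called from count_flags, line 4]
  count_flags(5, 21) -> 36  [called from count_flags, line 4]
  count_flags(6, 15) -> 36  [called from count_flags, line 4]
  count_flags(7, 8) -> 36  [called from count_flags, line 4]
  count_flags(8, 0) -> 36  [called from collect_span, line 16]
  collect_span([3, 8, 3, 3]) -> 36  [called from main, line 27]
  update_gauge(36, 5) -> 1  [called from main, line 28]
Log origins:
  1: logged in main at line 26
A correct fix: line 20: replace `count // count` with `slot // count`.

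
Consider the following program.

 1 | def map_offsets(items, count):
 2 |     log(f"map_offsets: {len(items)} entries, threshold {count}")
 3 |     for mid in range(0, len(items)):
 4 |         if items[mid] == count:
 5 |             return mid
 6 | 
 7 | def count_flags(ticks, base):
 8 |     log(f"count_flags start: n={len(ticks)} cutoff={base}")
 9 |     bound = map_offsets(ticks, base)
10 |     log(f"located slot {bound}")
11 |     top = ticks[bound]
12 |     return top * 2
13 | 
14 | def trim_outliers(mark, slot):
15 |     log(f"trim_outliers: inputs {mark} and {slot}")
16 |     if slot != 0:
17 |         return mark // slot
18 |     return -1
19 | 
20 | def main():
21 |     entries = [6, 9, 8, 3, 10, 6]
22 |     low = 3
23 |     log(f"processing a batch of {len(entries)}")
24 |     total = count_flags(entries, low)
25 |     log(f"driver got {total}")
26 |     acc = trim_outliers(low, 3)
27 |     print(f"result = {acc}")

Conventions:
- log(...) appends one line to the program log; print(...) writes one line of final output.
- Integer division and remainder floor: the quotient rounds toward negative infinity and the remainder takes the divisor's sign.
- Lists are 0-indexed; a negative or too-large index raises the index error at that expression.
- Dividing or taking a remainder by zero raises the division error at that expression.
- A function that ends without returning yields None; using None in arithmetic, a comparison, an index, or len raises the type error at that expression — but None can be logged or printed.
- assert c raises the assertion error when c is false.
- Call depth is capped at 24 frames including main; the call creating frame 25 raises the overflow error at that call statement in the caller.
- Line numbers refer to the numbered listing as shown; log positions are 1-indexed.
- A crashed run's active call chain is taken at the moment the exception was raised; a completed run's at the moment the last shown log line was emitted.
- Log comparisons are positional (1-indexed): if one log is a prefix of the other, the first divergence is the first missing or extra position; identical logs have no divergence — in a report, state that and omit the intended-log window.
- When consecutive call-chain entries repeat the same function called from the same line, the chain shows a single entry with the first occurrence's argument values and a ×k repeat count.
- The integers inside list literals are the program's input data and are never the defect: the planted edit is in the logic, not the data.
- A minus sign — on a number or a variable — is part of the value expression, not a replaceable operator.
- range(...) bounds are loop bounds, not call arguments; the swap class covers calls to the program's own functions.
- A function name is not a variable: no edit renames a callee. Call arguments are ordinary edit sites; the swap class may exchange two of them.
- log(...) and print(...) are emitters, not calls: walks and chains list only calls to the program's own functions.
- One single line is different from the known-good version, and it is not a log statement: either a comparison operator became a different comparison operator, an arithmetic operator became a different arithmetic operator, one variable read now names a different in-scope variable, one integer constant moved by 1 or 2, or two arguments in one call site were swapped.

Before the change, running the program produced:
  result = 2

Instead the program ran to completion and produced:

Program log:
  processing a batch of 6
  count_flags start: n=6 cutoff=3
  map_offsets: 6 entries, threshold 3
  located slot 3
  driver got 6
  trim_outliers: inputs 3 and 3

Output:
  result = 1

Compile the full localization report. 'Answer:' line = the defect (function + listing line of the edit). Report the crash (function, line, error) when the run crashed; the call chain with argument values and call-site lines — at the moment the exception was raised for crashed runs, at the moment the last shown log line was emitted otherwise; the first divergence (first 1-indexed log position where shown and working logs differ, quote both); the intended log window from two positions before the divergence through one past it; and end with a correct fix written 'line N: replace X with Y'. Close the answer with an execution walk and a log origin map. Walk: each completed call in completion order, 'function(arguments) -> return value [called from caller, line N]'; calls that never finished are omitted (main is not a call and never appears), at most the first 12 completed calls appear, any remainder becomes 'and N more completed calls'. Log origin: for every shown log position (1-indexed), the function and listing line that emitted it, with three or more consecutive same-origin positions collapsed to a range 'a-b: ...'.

Answer: the defect is in main at line 26.
Key observation: At log position 6 the runs split — shown 'trim_outliers: inputs 3 and 3', but the working version logs 'trim_outliers: inputs 6 and 3'.
Call chain: main -> trim_outliers(3, 3) (called at line 26).
First divergence: at position 6 the run shows 'trim_outliers: inputs 3 and 3' where the working version logs 'trim_outliers: inputs 6 and 3'.
Intended log window:
  4: located slot 3
  5: driver got 6
  6: trim_outliers: inputs 6 and 3
Execution walk:
  map_offsets([6, 9, 8, 3, 10, 6], 3) -> 3  [called from count_flags, line 9]
  count_flags([6, 9, 8, 3, 10, 6], 3) -> 6  [called from main, line 24]
  trim_outliers(3, 3) -> 1  [called from main, line 26]
Log origins:
  1: emitted by main (line 23)
  2: emitted by count_flags (line 8)
  3: emitted by map_offsets (line 2)
  4: emitted by count_flags (line 10)
  5: emitted by main (line 25)
  6: emitted by trim_outliers (line 15)
A correct fix: line 26: replace `low` with `total`.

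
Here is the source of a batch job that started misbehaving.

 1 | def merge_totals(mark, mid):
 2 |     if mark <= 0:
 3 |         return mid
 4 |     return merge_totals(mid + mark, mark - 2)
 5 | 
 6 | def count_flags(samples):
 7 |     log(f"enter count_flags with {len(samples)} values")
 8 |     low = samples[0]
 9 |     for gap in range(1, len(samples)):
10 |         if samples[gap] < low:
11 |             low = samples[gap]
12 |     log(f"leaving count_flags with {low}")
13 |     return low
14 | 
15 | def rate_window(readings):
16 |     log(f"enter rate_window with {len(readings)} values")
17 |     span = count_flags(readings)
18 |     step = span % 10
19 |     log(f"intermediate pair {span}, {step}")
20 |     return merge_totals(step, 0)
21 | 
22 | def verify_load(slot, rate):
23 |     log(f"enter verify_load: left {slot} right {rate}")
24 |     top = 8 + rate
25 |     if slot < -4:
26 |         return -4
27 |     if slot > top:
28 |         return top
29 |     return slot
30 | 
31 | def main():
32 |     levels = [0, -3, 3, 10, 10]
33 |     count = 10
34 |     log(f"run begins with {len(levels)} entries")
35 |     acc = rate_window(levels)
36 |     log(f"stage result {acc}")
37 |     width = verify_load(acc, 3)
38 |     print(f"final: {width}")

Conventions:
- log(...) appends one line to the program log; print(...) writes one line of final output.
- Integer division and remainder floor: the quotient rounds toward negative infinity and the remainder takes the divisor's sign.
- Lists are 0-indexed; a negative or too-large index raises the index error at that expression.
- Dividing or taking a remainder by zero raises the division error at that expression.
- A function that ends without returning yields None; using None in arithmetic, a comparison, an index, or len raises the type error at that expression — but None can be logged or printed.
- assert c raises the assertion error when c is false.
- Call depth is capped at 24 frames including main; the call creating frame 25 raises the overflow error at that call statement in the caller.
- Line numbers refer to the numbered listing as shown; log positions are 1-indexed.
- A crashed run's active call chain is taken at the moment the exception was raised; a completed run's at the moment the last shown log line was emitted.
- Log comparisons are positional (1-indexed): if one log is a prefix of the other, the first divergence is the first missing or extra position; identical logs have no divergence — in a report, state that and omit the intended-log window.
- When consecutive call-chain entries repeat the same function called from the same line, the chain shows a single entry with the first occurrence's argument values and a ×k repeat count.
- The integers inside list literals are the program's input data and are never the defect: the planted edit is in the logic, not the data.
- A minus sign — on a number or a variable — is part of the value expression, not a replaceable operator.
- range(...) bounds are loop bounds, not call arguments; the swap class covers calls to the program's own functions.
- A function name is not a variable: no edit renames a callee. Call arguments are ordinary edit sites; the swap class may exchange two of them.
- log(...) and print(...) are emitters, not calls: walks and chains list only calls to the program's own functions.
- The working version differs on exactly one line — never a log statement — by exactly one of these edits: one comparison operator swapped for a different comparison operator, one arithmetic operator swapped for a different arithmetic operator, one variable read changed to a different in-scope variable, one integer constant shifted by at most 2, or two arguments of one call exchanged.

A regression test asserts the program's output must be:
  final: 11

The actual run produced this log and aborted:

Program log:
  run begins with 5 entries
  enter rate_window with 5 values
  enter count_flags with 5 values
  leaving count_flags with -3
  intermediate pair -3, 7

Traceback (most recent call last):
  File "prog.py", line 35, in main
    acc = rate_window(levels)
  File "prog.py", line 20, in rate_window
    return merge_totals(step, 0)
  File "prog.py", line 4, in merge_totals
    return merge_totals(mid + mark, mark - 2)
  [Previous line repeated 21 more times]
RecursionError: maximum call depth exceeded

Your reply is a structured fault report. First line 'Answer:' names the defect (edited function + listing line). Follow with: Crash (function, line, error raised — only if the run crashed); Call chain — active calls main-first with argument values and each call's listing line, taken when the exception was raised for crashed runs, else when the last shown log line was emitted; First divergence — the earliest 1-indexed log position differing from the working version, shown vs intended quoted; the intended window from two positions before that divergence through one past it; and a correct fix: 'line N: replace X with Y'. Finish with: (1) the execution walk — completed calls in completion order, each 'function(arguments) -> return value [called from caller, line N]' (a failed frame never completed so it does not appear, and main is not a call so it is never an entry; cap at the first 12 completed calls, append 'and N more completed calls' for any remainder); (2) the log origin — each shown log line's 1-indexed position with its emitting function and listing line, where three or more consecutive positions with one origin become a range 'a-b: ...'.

Answer: the defect is in merge_totals at line 4.
Key observation: The faulty run's log stops after 5 lines; the working version's next line would be 'stage result 16'.
Crash: merge_totals, line 4, RecursionError.
Call chain: main -> rate_window([0, -3, 3, 10, 10]) (called at line 35) -> merge_totals(7, 0) (called at line 20) -> merge_totals(7, 5) (called at line 4) ×21.
First divergence: position 6 — after 5 matching lines the faulty run goes silent; intended next line 'stage result 16'.
Intended log window:
  4: leaving count_flags with -3
  5: intermediate pair -3, 7
  6: stage result 16
  7: enter verify_load: left 16 right 3
Execution walk:
  count_flags([0, -3, 3, 10, 10]) -> -3  [called from rate_window, line 17]
Log origin:
  1: logged in main at line 34
  2: logged in rate_window at line 16
  3: logged in count_flags at line 7
  4: logged in count_flags at line 12
  5: logged in rate_window at line 19
A correct fix: line 4: replace `merge_totals(mid + mark, mark - 2)` with `merge_totals(mark - 2, mid + mark)`.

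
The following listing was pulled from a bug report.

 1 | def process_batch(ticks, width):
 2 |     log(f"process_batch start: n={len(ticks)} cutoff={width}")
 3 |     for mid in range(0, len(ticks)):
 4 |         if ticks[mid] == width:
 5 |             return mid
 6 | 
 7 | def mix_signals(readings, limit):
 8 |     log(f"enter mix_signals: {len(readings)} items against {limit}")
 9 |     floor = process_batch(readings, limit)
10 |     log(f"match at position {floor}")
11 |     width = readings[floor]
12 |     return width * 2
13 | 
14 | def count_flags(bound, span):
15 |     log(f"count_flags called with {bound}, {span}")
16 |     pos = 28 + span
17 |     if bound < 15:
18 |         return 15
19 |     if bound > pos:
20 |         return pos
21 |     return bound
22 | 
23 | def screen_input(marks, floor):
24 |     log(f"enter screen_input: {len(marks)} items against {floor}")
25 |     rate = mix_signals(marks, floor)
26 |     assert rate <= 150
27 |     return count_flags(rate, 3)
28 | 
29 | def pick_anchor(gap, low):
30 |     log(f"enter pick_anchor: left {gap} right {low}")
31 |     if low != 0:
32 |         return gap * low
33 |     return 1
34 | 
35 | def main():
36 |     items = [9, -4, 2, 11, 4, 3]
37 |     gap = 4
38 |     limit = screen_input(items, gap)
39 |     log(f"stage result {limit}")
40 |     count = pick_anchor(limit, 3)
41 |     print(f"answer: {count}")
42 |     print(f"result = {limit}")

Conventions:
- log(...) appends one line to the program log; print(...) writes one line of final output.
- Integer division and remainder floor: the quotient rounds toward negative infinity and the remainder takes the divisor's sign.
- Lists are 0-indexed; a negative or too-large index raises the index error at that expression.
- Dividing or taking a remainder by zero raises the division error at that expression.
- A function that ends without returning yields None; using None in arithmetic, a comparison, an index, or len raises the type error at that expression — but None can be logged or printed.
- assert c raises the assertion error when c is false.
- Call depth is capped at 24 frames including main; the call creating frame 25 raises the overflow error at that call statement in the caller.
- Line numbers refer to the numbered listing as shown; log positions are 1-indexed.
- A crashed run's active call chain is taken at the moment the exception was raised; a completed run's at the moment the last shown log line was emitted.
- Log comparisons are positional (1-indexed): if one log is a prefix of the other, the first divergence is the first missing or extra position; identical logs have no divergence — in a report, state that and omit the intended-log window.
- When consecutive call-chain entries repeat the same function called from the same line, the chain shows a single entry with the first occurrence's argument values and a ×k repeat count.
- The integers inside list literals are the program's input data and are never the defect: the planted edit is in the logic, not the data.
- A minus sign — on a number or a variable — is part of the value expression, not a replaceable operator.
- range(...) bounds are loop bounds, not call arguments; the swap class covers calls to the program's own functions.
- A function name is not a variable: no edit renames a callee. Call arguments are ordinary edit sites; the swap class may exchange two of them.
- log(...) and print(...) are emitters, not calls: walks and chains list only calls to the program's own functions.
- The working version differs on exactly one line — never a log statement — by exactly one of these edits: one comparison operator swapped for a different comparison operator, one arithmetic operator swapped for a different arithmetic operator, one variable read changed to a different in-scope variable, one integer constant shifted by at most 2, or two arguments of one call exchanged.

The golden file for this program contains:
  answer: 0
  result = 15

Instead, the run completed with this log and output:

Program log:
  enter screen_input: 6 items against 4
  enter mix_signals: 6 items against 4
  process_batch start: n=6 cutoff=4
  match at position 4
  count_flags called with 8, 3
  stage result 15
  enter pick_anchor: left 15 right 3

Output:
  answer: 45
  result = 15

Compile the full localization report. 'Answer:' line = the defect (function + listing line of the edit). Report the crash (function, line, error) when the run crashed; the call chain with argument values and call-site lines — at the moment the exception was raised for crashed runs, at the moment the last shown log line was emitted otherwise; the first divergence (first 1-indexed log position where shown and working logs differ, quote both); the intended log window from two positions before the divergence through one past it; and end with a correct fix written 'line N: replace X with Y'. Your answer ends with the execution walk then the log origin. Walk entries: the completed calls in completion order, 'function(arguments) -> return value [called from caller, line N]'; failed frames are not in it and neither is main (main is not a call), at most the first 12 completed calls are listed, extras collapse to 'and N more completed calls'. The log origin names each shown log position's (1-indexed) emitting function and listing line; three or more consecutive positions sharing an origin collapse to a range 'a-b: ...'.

Answer: the defect is in pick_anchor at line 32.
Core observation: Every logged value matches the working version; the printed result is what differs.
Call chain: main -> pick_anchor(15, 3) (called at line 40).
First divergence: none — the logs agree in full.
Execution walk:
  process_batch([9, -4, 2, 11, 4, 3], 4) -> 4  [called from mix_signals, line 9]
  mix_signals([9, -4, 2, 11, 4, 3], 4) -> 8  [called from screen_input, line 25]
  count_flags(8, 3) -> 15  [called from screen_input, line 27]
  screen_input([9, -4, 2, 11, 4, 3], 4) -> 15  [called from main, line 38]
  pick_anchor(15, 3) -> 45  [called from main, line 40]
Log origins:
  1: emitted by screen_input (line 24)
  2: emitted by mix_signals (line 8)
  3: emitted by process_batch (line 2)
  4: emitted by mix_signals (line 10)
  5: emitted by count_flags (line 15)
  6: emitted by main (line 39)
  7: emitted by pick_anchor (line 30)
A correct fix: line 32: replace `*` with `%`.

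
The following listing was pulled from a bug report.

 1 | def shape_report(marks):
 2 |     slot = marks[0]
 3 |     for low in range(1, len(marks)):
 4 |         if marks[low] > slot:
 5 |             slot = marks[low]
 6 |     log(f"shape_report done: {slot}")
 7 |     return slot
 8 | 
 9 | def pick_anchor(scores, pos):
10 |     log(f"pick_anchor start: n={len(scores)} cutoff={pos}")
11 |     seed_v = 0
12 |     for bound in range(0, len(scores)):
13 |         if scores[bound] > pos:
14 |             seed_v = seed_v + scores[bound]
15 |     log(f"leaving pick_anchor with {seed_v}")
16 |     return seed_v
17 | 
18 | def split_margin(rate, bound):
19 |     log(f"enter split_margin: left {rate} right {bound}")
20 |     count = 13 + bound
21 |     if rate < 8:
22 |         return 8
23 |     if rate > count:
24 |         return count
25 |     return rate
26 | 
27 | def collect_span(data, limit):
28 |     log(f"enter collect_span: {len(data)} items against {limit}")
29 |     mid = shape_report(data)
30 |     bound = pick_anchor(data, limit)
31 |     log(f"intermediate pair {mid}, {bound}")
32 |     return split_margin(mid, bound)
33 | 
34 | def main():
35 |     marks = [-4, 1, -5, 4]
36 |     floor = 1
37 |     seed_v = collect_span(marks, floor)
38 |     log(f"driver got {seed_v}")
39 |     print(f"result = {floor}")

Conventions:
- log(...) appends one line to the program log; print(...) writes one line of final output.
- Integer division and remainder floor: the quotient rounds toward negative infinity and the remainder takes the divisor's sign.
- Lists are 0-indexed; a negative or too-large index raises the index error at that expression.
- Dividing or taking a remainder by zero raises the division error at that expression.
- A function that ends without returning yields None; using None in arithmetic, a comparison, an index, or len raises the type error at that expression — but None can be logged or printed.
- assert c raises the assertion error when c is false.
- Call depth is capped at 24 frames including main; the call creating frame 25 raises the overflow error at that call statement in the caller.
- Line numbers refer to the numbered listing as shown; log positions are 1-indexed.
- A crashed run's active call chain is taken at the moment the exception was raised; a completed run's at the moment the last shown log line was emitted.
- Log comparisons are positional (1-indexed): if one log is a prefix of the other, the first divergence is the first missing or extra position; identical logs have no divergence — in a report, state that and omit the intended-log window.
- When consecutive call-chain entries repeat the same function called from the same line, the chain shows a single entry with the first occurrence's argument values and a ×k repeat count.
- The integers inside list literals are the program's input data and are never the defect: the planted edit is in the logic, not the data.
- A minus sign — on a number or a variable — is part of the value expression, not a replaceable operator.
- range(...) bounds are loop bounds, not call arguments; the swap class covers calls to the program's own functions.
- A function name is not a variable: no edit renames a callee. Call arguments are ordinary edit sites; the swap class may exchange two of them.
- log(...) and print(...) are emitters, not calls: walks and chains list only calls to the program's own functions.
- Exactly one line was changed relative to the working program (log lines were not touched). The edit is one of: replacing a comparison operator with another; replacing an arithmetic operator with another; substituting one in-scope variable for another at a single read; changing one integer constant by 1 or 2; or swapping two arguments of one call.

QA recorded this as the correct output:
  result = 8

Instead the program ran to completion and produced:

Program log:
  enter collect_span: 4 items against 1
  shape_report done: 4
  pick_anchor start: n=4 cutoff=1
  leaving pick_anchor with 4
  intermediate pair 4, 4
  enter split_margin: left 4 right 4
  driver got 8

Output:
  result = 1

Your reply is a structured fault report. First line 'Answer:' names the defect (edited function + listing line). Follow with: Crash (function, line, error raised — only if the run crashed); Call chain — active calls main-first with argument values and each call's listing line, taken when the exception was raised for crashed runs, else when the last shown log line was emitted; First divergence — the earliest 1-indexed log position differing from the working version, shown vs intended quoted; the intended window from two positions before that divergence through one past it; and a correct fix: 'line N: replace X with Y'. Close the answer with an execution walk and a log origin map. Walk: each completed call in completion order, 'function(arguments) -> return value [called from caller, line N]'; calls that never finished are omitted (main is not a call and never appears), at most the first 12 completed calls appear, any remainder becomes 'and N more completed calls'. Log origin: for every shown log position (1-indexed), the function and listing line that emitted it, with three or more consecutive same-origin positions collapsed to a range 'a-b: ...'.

Answer: the defect is in main at line 39.
The tell: Every logged value matches the working version; the printed result is what differs.
Call chain: main.
First divergence: none — the logs agree in full.
Execution walk:
  shape_report([-4, 1, -5, 4]) -> 4  [called from collect_span, line 29]
  pick_anchor([-4, 1, -5, 4], 1) -> 4  [called from collect_span, line 30]
  split_margin(4, 4) -> 8  [called from collect_span, line 32]
  collect_span([-4, 1, -5, 4], 1) -> 8  [called from main, line 37]
Log line origins:
  1: emitted by collect_span (line 28)
  2: emitted by shape_report (line 6)
  3: emitted by pick_anchor (line 10)
  4: emitted by pick_anchor (line 15)
  5: emitted by collect_span (line 31)
  6: emitted by split_margin (line 19)
  7: emitted by main (line 38)
A correct fix: line 39: replace `floor` with `seed_v`.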